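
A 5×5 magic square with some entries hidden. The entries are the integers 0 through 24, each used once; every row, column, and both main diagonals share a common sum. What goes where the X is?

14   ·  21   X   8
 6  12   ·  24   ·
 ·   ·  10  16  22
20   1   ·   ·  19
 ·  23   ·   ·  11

2

The entries are 0 through 24, which sum to 300, so each line sums to 300/5 = 60.
Column 5 must total 60; the given cells sum to 60, so (2,5) = 0.
From main diagonal, 60 − (14 + 12 + 10 + 11) gives (4,4) = 13.
Anti-diagonal must total 60; the given cells sum to 43, so (5,1) = 17.
Row 2 must total 60; the given cells sum to 42, so (2,3) = 18.
Row 4: 20 + 1 + 13 + 19 + ? = 60, so (4,3) = 7.
Column 1 must total 60; the given cells sum to 57, so (3,1) = 3.
From column 3, 60 − (21 + 18 + 10 + 7) gives (5,3) = 4.
Row 3 must total 60; the given cells sum to 51, so (3,2) = 9.
Using row 5: 17 + 23 + 4 + 11 + ? → (5,4) = 60 − 55 = 5.
Column 2: 12 + 9 + 1 + 23 + ? = 60, so (1,2) = 15.
Column 4: 24 + 16 + 13 + 5 + ? = 60, so (1,4) = 2.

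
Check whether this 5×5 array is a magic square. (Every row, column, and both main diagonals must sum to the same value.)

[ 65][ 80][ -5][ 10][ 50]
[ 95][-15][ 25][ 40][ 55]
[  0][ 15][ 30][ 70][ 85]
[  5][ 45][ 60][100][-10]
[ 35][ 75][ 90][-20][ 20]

Yes

Row 1: 65 + 80 + (-5) + 10 + 50 = 200.
Row 2: 95 + (-15) + 25 + 40 + 55 = 200.
Row 3: 0 + 15 + 30 + 70 + 85 = 200.
Row 4: 5 + 45 + 60 + 100 + (-10) = 200.
Row 5: 35 + 75 + 90 + (-20) + 20 = 200.
Column 1: 65 + 95 + 0 + 5 + 35 = 200.
Column 2: 80 + (-15) + 15 + 45 + 75 = 200.
Column 3: -5 + 25 + 30 + 60 + 90 = 200.
Column 4: 10 + 40 + 70 + 100 + (-20) = 200.
Column 5: 50 + 55 + 85 + (-10) + 20 = 200.
Main diagonal: 65 + (-15) + 30 + 100 + 20 = 200.
Anti-diagonal: 50 + 40 + 30 + 45 + 35 = 200.
All lines sum to 200.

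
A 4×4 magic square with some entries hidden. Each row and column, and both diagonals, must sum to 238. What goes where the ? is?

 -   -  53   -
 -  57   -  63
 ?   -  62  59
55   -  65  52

Row 4: 55 + 65 + 52 + ? = 238, so (4,2) = 66.
The remaining cell in column 3 is (2,3) = 238 − 180 = 58.
Column 4 must total 238; the given cells sum to 174, so (1,4) = 64.
The remaining cell in main diagonal is (1,1) = 238 − 171 = 67.
Anti-diagonal needs 238; the known cells sum to 177, so (3,2) = 61.
The remaining cell in row 1 is (1,2) = 238 − 184 = 54.
The remaining cell in row 2 is (2,1) = 238 − 178 = 60.
Row 3: 61 + 62 + 59 + ? = 238, so (3,1) = 56.

56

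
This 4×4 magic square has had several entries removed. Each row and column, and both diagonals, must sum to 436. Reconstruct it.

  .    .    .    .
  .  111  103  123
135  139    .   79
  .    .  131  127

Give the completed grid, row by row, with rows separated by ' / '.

Row 2 must total 436; the given cells sum to 337, so (2,1) = 99.
From row 3, 436 − (135 + 139 + 79) gives (3,3) = 83.
From column 3, 436 − (103 + 83 + 131) gives (1,3) = 119.
Column 4 needs 436; the known cells sum to 329, so (1,4) = 107.
The remaining cell in main diagonal is (1,1) = 436 − 321 = 115.
Anti-diagonal needs 436; the known cells sum to 349, so (4,1) = 87.
From row 1, 436 − (115 + 119 + 107) gives (1,2) = 95.
Row 4 needs 436; the known cells sum to 345, so (4,2) = 91.

115 95 119 107 / 99 111 103 123 / 135 139 83 79 / 87 91 131 127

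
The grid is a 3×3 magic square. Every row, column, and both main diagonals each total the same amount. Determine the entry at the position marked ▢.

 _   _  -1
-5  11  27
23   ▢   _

Anti-diagonal is complete and sums to 33; that is the magic constant.
Using column 1: -5 + 23 + ? → (1,1) = 33 − 18 = 15.
Using column 3: -1 + 27 + ? → (3,3) = 33 − 26 = 7.
Row 1 needs 33; the known cells sum to 14, so (1,2) = 19.
The remaining cell in row 3 is (3,2) = 33 − 30 = 3.

3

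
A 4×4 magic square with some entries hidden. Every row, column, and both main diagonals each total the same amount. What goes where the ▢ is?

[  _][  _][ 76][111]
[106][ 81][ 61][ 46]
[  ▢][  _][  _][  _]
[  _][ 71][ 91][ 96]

Row 2 is complete and sums to 294; that is the magic constant.
Row 4: 71 + 91 + 96 + ? = 294, so (4,1) = 36.
Column 3 must total 294; the given cells sum to 228, so (3,3) = 66.
Column 4: 111 + 46 + 96 + ? = 294, so (3,4) = 41.
Main diagonal must total 294; the given cells sum to 243, so (1,1) = 51.
Using anti-diagonal: 111 + 61 + 36 + ? → (3,2) = 294 − 208 = 86.
Row 1 needs 294; the known cells sum to 238, so (1,2) = 56.
Using row 3: 86 + 66 + 41 + ? → (3,1) = 294 − 193 = 101.

101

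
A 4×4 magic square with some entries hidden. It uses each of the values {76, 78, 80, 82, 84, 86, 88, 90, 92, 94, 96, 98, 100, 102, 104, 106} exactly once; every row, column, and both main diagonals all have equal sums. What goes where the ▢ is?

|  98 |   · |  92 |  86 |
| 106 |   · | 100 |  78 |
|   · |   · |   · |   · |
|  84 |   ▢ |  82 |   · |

The 16 entries sum to 1456, so each line sums to 1456/4 = 364.
The remaining cell in row 1 is (1,2) = 364 − 276 = 88.
Row 2 needs 364; the known cells sum to 284, so (2,2) = 80.
The remaining cell in column 1 is (3,1) = 364 − 288 = 76.
From column 3, 364 − (92 + 100 + 82) gives (3,3) = 90.
From main diagonal, 364 − (98 + 80 + 90) gives (4,4) = 96.
Using anti-diagonal: 86 + 100 + 84 + ? → (3,2) = 364 − 270 = 94.
Row 3 must total 364; the given cells sum to 260, so (3,4) = 104.
Row 4 needs 364; the known cells sum to 262, so (4,2) = 102.

102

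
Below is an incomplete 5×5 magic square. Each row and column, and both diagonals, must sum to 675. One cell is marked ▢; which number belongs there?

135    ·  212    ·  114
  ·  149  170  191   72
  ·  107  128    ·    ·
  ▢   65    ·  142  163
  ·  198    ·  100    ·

219

Row 2 needs 675; the known cells sum to 582, so (2,1) = 93.
Column 2 must total 675; the given cells sum to 519, so (1,2) = 156.
The remaining cell in main diagonal is (5,5) = 675 − 554 = 121.
Anti-diagonal: 114 + 191 + 128 + 65 + ? = 675, so (5,1) = 177.
The remaining cell in row 1 is (1,4) = 675 − 617 = 58.
From row 5, 675 − (177 + 198 + 100 + 121) gives (5,3) = 79.
Column 3: 212 + 170 + 128 + 79 + ? = 675, so (4,3) = 86.
Using column 4: 58 + 191 + 142 + 100 + ? → (3,4) = 675 − 491 = 184.
From column 5, 675 − (114 + 72 + 163 + 121) gives (3,5) = 205.
Row 3 needs 675; the known cells sum to 624, so (3,1) = 51.
From row 4, 675 − (65 + 86 + 142 + 163) gives (4,1) = 219.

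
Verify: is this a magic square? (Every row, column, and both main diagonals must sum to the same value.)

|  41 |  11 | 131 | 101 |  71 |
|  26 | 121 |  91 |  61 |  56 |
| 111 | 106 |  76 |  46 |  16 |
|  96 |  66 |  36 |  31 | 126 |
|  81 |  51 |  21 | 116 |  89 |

Row 1: 41 + 11 + 131 + 101 + 71 = 355.
Row 2: 26 + 121 + 91 + 61 + 56 = 355.
Row 3: 111 + 106 + 76 + 46 + 16 = 355.
Row 4: 96 + 66 + 36 + 31 + 126 = 355.
Row 5: 81 + 51 + 21 + 116 + 89 = 358.
Column 1: 41 + 26 + 111 + 96 + 81 = 355.
Column 2: 11 + 121 + 106 + 66 + 51 = 355.
Column 3: 131 + 91 + 76 + 36 + 21 = 355.
Column 4: 101 + 61 + 46 + 31 + 116 = 355.
Column 5: 71 + 56 + 16 + 126 + 89 = 358.
Main diagonal: 41 + 121 + 76 + 31 + 89 = 358.
Anti-diagonal: 71 + 61 + 76 + 66 + 81 = 355.

No — column 2 sums to 355 but row 5 sums to 358.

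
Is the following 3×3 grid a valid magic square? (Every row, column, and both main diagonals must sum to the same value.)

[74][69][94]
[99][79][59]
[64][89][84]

Yes

Row 1: 74 + 69 + 94 = 237.
Row 2: 99 + 79 + 59 = 237.
Row 3: 64 + 89 + 84 = 237.
Column 1: 74 + 99 + 64 = 237.
Column 2: 69 + 79 + 89 = 237.
Column 3: 94 + 59 + 84 = 237.
Main diagonal: 74 + 79 + 84 = 237.
Anti-diagonal: 94 + 79 + 64 = 237.
All lines sum to 237.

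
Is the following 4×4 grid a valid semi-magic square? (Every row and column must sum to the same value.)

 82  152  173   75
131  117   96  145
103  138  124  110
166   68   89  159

No — row 2 sums to 489 but row 4 sums to 482.

Row 1: 82 + 152 + 173 + 75 = 482.
Row 2: 131 + 117 + 96 + 145 = 489.
Row 3: 103 + 138 + 124 + 110 = 475.
Row 4: 166 + 68 + 89 + 159 = 482.
Column 1: 82 + 131 + 103 + 166 = 482.
Column 2: 152 + 117 + 138 + 68 = 475.
Column 3: 173 + 96 + 124 + 89 = 482.
Column 4: 75 + 145 + 110 + 159 = 489.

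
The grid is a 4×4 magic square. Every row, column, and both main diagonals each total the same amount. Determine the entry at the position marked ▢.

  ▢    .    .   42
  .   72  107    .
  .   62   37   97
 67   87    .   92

77

Anti-diagonal is complete and sums to 278; that is the magic constant.
Using row 3: 62 + 37 + 97 + ? → (3,1) = 278 − 196 = 82.
From row 4, 278 − (67 + 87 + 92) gives (4,3) = 32.
Column 2 needs 278; the known cells sum to 221, so (1,2) = 57.
Column 3 needs 278; the known cells sum to 176, so (1,3) = 102.
From column 4, 278 − (42 + 97 + 92) gives (2,4) = 47.
Main diagonal: 72 + 37 + 92 + ? = 278, so (1,1) = 77.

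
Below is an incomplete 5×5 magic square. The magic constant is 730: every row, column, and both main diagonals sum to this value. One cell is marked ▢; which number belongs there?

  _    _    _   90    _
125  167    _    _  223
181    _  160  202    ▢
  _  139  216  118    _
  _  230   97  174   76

104

The remaining cell in row 5 is (5,1) = 730 − 577 = 153.
The remaining cell in column 4 is (2,4) = 730 − 584 = 146.
The remaining cell in main diagonal is (1,1) = 730 − 521 = 209.
Anti-diagonal must total 730; the given cells sum to 598, so (1,5) = 132.
Row 2 must total 730; the given cells sum to 661, so (2,3) = 69.
Column 1 needs 730; the known cells sum to 668, so (4,1) = 62.
Column 3 must total 730; the given cells sum to 542, so (1,3) = 188.
Row 1 needs 730; the known cells sum to 619, so (1,2) = 111.
Row 4 needs 730; the known cells sum to 535, so (4,5) = 195.
Using column 2: 111 + 167 + 139 + 230 + ? → (3,2) = 730 − 647 = 83.
Using column 5: 132 + 223 + 195 + 76 + ? → (3,5) = 730 − 626 = 104.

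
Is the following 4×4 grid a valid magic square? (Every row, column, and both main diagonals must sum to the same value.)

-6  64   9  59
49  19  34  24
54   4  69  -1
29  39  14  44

Yes

Row 1: -6 + 64 + 9 + 59 = 126.
Row 2: 49 + 19 + 34 + 24 = 126.
Row 3: 54 + 4 + 69 + (-1) = 126.
Row 4: 29 + 39 + 14 + 44 = 126.
Column 1: -6 + 49 + 54 + 29 = 126.
Column 2: 64 + 19 + 4 + 39 = 126.
Column 3: 9 + 34 + 69 + 14 = 126.
Column 4: 59 + 24 + (-1) + 44 = 126.
Main diagonal: -6 + 19 + 69 + 44 = 126.
Anti-diagonal: 59 + 34 + 4 + 29 = 126.
All lines sum to 126.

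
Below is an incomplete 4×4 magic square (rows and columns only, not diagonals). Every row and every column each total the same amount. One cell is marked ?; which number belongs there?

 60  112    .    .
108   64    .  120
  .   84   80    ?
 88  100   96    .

Column 2 is complete and sums to 360; that is the magic constant.
Row 2: 108 + 64 + 120 + ? = 360, so (2,3) = 68.
Using row 4: 88 + 100 + 96 + ? → (4,4) = 360 − 284 = 76.
From column 1, 360 − (60 + 108 + 88) gives (3,1) = 104.
Column 3: 68 + 80 + 96 + ? = 360, so (1,3) = 116.
Row 1 must total 360; the given cells sum to 288, so (1,4) = 72.
Row 3 needs 360; the known cells sum to 268, so (3,4) = 92.

92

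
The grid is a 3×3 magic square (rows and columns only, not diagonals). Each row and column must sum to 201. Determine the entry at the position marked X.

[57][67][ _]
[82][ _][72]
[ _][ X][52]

Row 1 needs 201; the known cells sum to 124, so (1,3) = 77.
Row 2: 82 + 72 + ? = 201, so (2,2) = 47.
Using column 1: 57 + 82 + ? → (3,1) = 201 − 139 = 62.
The remaining cell in column 2 is (3,2) = 201 − 114 = 87.

87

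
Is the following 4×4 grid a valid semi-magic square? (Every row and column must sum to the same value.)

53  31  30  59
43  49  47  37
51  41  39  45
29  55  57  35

Row 1: 53 + 31 + 30 + 59 = 173.
Row 2: 43 + 49 + 47 + 37 = 176.
Row 3: 51 + 41 + 39 + 45 = 176.
Row 4: 29 + 55 + 57 + 35 = 176.
Column 1: 53 + 43 + 51 + 29 = 176.
Column 2: 31 + 49 + 41 + 55 = 176.
Column 3: 30 + 47 + 39 + 57 = 173.
Column 4: 59 + 37 + 45 + 35 = 176.

No — row 1 sums to 173 but column 2 sums to 176.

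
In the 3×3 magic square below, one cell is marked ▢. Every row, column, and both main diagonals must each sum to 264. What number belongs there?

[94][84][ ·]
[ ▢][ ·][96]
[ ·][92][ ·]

Using row 1: 94 + 84 + ? → (1,3) = 264 − 178 = 86.
Column 2: 84 + 92 + ? = 264, so (2,2) = 88.
Column 3 must total 264; the given cells sum to 182, so (3,3) = 82.
Anti-diagonal must total 264; the given cells sum to 174, so (3,1) = 90.
Row 2 needs 264; the known cells sum to 184, so (2,1) = 80.

80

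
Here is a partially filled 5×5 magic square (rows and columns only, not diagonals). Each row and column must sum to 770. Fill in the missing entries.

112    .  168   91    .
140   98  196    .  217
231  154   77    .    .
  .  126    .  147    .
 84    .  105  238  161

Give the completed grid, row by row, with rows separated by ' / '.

The remaining cell in row 2 is (2,4) = 770 − 651 = 119.
Row 5 needs 770; the known cells sum to 588, so (5,2) = 182.
Column 1: 112 + 140 + 231 + 84 + ? = 770, so (4,1) = 203.
The remaining cell in column 2 is (1,2) = 770 − 560 = 210.
The remaining cell in column 3 is (4,3) = 770 − 546 = 224.
Column 4 needs 770; the known cells sum to 595, so (3,4) = 175.
Row 1 needs 770; the known cells sum to 581, so (1,5) = 189.
Row 3: 231 + 154 + 77 + 175 + ? = 770, so (3,5) = 133.
Row 4 needs 770; the known cells sum to 700, so (4,5) = 70.

112 210 168 91 189 / 140 98 196 119 217 / 231 154 77 175 133 / 203 126 224 147 70 / 84 182 105 238 161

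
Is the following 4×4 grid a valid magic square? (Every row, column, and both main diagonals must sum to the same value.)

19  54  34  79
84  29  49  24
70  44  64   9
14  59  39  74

Row 1: 19 + 54 + 34 + 79 = 186.
Row 2: 84 + 29 + 49 + 24 = 186.
Row 3: 70 + 44 + 64 + 9 = 187.
Row 4: 14 + 59 + 39 + 74 = 186.
Column 1: 19 + 84 + 70 + 14 = 187.
Column 2: 54 + 29 + 44 + 59 = 186.
Column 3: 34 + 49 + 64 + 39 = 186.
Column 4: 79 + 24 + 9 + 74 = 186.
Main diagonal: 19 + 29 + 64 + 74 = 186.
Anti-diagonal: 79 + 49 + 44 + 14 = 186.

No — row 1 sums to 186 but row 3 sums to 187.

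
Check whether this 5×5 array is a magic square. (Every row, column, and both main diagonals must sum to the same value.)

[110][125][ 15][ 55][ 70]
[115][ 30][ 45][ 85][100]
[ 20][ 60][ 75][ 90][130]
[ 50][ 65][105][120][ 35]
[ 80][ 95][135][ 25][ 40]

Yes

Row 1: 110 + 125 + 15 + 55 + 70 = 375.
Row 2: 115 + 30 + 45 + 85 + 100 = 375.
Row 3: 20 + 60 + 75 + 90 + 130 = 375.
Row 4: 50 + 65 + 105 + 120 + 35 = 375.
Row 5: 80 + 95 + 135 + 25 + 40 = 375.
Column 1: 110 + 115 + 20 + 50 + 80 = 375.
Column 2: 125 + 30 + 60 + 65 + 95 = 375.
Column 3: 15 + 45 + 75 + 105 + 135 = 375.
Column 4: 55 + 85 + 90 + 120 + 25 = 375.
Column 5: 70 + 100 + 130 + 35 + 40 = 375.
Main diagonal: 110 + 30 + 75 + 120 + 40 = 375.
Anti-diagonal: 70 + 85 + 75 + 65 + 80 = 375.
All lines sum to 375.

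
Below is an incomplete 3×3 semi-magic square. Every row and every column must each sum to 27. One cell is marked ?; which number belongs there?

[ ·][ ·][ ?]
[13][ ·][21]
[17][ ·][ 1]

5

The remaining cell in row 2 is (2,2) = 27 − 34 = -7.
The remaining cell in row 3 is (3,2) = 27 − 18 = 9.
From column 1, 27 − (13 + 17) gives (1,1) = -3.
Using column 2: -7 + 9 + ? → (1,2) = 27 − 2 = 25.
The remaining cell in column 3 is (1,3) = 27 − 22 = 5.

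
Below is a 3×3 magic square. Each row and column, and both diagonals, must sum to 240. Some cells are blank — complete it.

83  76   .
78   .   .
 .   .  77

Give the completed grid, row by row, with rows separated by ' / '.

Row 1: 83 + 76 + ? = 240, so (1,3) = 81.
Column 1 must total 240; the given cells sum to 161, so (3,1) = 79.
Column 3 must total 240; the given cells sum to 158, so (2,3) = 82.
The remaining cell in main diagonal is (2,2) = 240 − 160 = 80.
Row 3 needs 240; the known cells sum to 156, so (3,2) = 84.

83 76 81 / 78 80 82 / 79 84 77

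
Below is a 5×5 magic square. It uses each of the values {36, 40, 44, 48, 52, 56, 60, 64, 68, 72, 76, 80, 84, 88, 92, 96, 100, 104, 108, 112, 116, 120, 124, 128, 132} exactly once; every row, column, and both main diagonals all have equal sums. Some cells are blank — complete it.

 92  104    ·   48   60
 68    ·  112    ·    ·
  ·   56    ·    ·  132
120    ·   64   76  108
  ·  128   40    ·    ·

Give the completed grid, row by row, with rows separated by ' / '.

The 25 entries sum to 2100, so each line sums to 2100/5 = 420.
Using row 1: 92 + 104 + 48 + 60 + ? → (1,3) = 420 − 304 = 116.
The remaining cell in row 4 is (4,2) = 420 − 368 = 52.
The remaining cell in column 2 is (2,2) = 420 − 340 = 80.
From column 3, 420 − (116 + 112 + 64 + 40) gives (3,3) = 88.
Main diagonal: 92 + 80 + 88 + 76 + ? = 420, so (5,5) = 84.
Column 5: 60 + 132 + 108 + 84 + ? = 420, so (2,5) = 36.
Row 2 must total 420; the given cells sum to 296, so (2,4) = 124.
Anti-diagonal: 60 + 124 + 88 + 52 + ? = 420, so (5,1) = 96.
The remaining cell in row 5 is (5,4) = 420 − 348 = 72.
Using column 1: 92 + 68 + 120 + 96 + ? → (3,1) = 420 − 376 = 44.
The remaining cell in column 4 is (3,4) = 420 − 320 = 100.

92 104 116 48 60 / 68 80 112 124 36 / 44 56 88 100 132 / 120 52 64 76 108 / 96 128 40 72 84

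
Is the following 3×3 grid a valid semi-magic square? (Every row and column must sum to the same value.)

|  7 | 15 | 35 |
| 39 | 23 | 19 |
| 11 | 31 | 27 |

Row 1: 7 + 15 + 35 = 57.
Row 2: 39 + 23 + 19 = 81.
Row 3: 11 + 31 + 27 = 69.
Column 1: 7 + 39 + 11 = 57.
Column 2: 15 + 23 + 31 = 69.
Column 3: 35 + 19 + 27 = 81.

No — column 1 sums to 57 but column 2 sums to 69.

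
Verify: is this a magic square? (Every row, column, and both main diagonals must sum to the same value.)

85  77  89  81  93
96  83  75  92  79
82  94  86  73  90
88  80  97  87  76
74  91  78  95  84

Row 1: 85 + 77 + 89 + 81 + 93 = 425.
Row 2: 96 + 83 + 75 + 92 + 79 = 425.
Row 3: 82 + 94 + 86 + 73 + 90 = 425.
Row 4: 88 + 80 + 97 + 87 + 76 = 428.
Row 5: 74 + 91 + 78 + 95 + 84 = 422.
Column 1: 85 + 96 + 82 + 88 + 74 = 425.
Column 2: 77 + 83 + 94 + 80 + 91 = 425.
Column 3: 89 + 75 + 86 + 97 + 78 = 425.
Column 4: 81 + 92 + 73 + 87 + 95 = 428.
Column 5: 93 + 79 + 90 + 76 + 84 = 422.
Main diagonal: 85 + 83 + 86 + 87 + 84 = 425.
Anti-diagonal: 93 + 92 + 86 + 80 + 74 = 425.

No — row 4 sums to 428 but main diagonal sums to 425.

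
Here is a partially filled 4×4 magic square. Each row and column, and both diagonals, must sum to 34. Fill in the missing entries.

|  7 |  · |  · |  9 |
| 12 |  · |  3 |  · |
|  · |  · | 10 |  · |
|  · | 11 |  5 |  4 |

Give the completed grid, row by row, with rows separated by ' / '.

7 2 16 9 / 12 13 3 6 / 1 8 10 15 / 14 11 5 4

Row 4: 11 + 5 + 4 + ? = 34, so (4,1) = 14.
Column 1 must total 34; the given cells sum to 33, so (3,1) = 1.
Column 3: 3 + 10 + 5 + ? = 34, so (1,3) = 16.
Using main diagonal: 7 + 10 + 4 + ? → (2,2) = 34 − 21 = 13.
From anti-diagonal, 34 − (9 + 3 + 14) gives (3,2) = 8.
Row 1 needs 34; the known cells sum to 32, so (1,2) = 2.
Row 2 must total 34; the given cells sum to 28, so (2,4) = 6.
From row 3, 34 − (1 + 8 + 10) gives (3,4) = 15.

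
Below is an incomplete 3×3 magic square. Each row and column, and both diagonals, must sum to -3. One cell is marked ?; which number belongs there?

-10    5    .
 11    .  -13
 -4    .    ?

8

From row 1, -3 − (-10 + 5) gives (1,3) = 2.
From row 2, -3 − (11 + (-13)) gives (2,2) = -1.
The remaining cell in column 2 is (3,2) = -3 − 4 = -7.
Column 3 must total -3; the given cells sum to -11, so (3,3) = 8.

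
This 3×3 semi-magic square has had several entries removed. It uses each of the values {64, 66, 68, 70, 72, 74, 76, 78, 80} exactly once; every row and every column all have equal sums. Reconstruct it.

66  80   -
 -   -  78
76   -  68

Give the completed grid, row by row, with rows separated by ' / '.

66 80 70 / 74 64 78 / 76 72 68

The 9 entries sum to 648, so each line sums to 648/3 = 216.
Row 1: 66 + 80 + ? = 216, so (1,3) = 70.
Row 3: 76 + 68 + ? = 216, so (3,2) = 72.
Column 1 needs 216; the known cells sum to 142, so (2,1) = 74.
Column 2: 80 + 72 + ? = 216, so (2,2) = 64.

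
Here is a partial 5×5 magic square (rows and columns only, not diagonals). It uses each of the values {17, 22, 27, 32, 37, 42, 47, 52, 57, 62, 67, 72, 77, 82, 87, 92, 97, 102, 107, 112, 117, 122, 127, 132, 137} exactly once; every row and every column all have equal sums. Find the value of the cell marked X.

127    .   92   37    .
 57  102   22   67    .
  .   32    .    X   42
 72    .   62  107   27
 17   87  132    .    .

The 25 entries sum to 1925, so each line sums to 1925/5 = 385.
Row 2 must total 385; the given cells sum to 248, so (2,5) = 137.
The remaining cell in row 4 is (4,2) = 385 − 268 = 117.
Column 1 needs 385; the known cells sum to 273, so (3,1) = 112.
Using column 2: 102 + 32 + 117 + 87 + ? → (1,2) = 385 − 338 = 47.
From column 3, 385 − (92 + 22 + 62 + 132) gives (3,3) = 77.
Row 1 needs 385; the known cells sum to 303, so (1,5) = 82.
Row 3 must total 385; the given cells sum to 263, so (3,4) = 122.

122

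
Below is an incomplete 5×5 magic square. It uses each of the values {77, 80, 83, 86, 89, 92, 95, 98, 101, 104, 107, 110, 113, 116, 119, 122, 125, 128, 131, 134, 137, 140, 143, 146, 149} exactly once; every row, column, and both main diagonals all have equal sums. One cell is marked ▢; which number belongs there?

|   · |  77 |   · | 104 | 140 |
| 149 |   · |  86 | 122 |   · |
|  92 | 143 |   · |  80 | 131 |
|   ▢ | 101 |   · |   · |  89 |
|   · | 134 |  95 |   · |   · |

The 25 entries sum to 2825, so each line sums to 2825/5 = 565.
Row 3: 92 + 143 + 80 + 131 + ? = 565, so (3,3) = 119.
Using column 2: 77 + 143 + 101 + 134 + ? → (2,2) = 565 − 455 = 110.
Using anti-diagonal: 140 + 122 + 119 + 101 + ? → (5,1) = 565 − 482 = 83.
Row 2: 149 + 110 + 86 + 122 + ? = 565, so (2,5) = 98.
Using column 5: 140 + 98 + 131 + 89 + ? → (5,5) = 565 − 458 = 107.
Row 5 must total 565; the given cells sum to 419, so (5,4) = 146.
Column 4: 104 + 122 + 80 + 146 + ? = 565, so (4,4) = 113.
Using main diagonal: 110 + 119 + 113 + 107 + ? → (1,1) = 565 − 449 = 116.
The remaining cell in row 1 is (1,3) = 565 − 437 = 128.
Using column 1: 116 + 149 + 92 + 83 + ? → (4,1) = 565 − 440 = 125.

125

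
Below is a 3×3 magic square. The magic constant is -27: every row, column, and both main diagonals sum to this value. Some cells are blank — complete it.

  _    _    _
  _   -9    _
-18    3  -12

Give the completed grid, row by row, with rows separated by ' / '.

Using column 2: -9 + 3 + ? → (1,2) = -27 − (-6) = -21.
Main diagonal needs -27; the known cells sum to -21, so (1,1) = -6.
Anti-diagonal: -9 + (-18) + ? = -27, so (1,3) = 0.
The remaining cell in column 1 is (2,1) = -27 − (-24) = -3.
From column 3, -27 − (0 + (-12)) gives (2,3) = -15.

-6 -21 0 / -3 -9 -15 / -18 3 -12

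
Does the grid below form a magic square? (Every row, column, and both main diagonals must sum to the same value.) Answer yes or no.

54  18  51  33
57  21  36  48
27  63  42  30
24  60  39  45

Row 1: 54 + 18 + 51 + 33 = 156.
Row 2: 57 + 21 + 36 + 48 = 162.
Row 3: 27 + 63 + 42 + 30 = 162.
Row 4: 24 + 60 + 39 + 45 = 168.
Column 1: 54 + 57 + 27 + 24 = 162.
Column 2: 18 + 21 + 63 + 60 = 162.
Column 3: 51 + 36 + 42 + 39 = 168.
Column 4: 33 + 48 + 30 + 45 = 156.
Main diagonal: 54 + 21 + 42 + 45 = 162.
Anti-diagonal: 33 + 36 + 63 + 24 = 156.

No — anti-diagonal sums to 156 but row 3 sums to 162.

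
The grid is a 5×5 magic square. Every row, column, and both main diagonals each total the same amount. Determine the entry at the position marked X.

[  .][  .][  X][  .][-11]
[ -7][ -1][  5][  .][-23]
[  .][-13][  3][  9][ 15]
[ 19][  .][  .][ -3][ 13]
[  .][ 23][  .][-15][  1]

Column 5 is complete and sums to -5; that is the magic constant.
Row 2: -7 + (-1) + 5 + (-23) + ? = -5, so (2,4) = 21.
From row 3, -5 − (-13 + 3 + 9 + 15) gives (3,1) = -19.
Column 4 must total -5; the given cells sum to 12, so (1,4) = -17.
The remaining cell in main diagonal is (1,1) = -5 − 0 = -5.
Column 1 needs -5; the known cells sum to -12, so (5,1) = 7.
Anti-diagonal: -11 + 21 + 3 + 7 + ? = -5, so (4,2) = -25.
Row 4 needs -5; the known cells sum to 4, so (4,3) = -9.
From row 5, -5 − (7 + 23 + (-15) + 1) gives (5,3) = -21.
The remaining cell in column 2 is (1,2) = -5 − (-16) = 11.
Column 3 needs -5; the known cells sum to -22, so (1,3) = 17.

17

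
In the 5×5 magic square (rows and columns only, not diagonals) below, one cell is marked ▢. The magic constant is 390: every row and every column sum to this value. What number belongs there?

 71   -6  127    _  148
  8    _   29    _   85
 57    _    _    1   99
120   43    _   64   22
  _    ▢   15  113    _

92

Row 1 needs 390; the known cells sum to 340, so (1,4) = 50.
From row 4, 390 − (120 + 43 + 64 + 22) gives (4,3) = 141.
Column 1: 71 + 8 + 57 + 120 + ? = 390, so (5,1) = 134.
Using column 3: 127 + 29 + 141 + 15 + ? → (3,3) = 390 − 312 = 78.
Column 4 must total 390; the given cells sum to 228, so (2,4) = 162.
From column 5, 390 − (148 + 85 + 99 + 22) gives (5,5) = 36.
Row 2 needs 390; the known cells sum to 284, so (2,2) = 106.
The remaining cell in row 3 is (3,2) = 390 − 235 = 155.
From row 5, 390 − (134 + 15 + 113 + 36) gives (5,2) = 92.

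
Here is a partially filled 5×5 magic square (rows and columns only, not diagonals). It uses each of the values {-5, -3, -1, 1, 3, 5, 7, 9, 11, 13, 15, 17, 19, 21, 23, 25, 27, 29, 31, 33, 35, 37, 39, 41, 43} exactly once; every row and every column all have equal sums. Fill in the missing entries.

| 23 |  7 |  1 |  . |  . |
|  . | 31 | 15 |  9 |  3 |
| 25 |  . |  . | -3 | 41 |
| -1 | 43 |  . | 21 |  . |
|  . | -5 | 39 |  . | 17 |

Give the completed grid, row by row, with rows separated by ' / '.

The 25 entries sum to 475, so each line sums to 475/5 = 95.
Row 2: 31 + 15 + 9 + 3 + ? = 95, so (2,1) = 37.
Column 1 needs 95; the known cells sum to 84, so (5,1) = 11.
The remaining cell in column 2 is (3,2) = 95 − 76 = 19.
Row 3 needs 95; the known cells sum to 82, so (3,3) = 13.
From row 5, 95 − (11 + (-5) + 39 + 17) gives (5,4) = 33.
The remaining cell in column 3 is (4,3) = 95 − 68 = 27.
From column 4, 95 − (9 + (-3) + 21 + 33) gives (1,4) = 35.
From row 1, 95 − (23 + 7 + 1 + 35) gives (1,5) = 29.
Row 4 must total 95; the given cells sum to 90, so (4,5) = 5.

23 7 1 35 29 / 37 31 15 9 3 / 25 19 13 -3 41 / -1 43 27 21 5 / 11 -5 39 33 17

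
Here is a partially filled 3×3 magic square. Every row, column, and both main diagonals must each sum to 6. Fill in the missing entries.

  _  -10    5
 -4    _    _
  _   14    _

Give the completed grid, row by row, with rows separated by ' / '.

11 -10 5 / -4 2 8 / -1 14 -7

Row 1 must total 6; the given cells sum to -5, so (1,1) = 11.
Column 1 must total 6; the given cells sum to 7, so (3,1) = -1.
Column 2: -10 + 14 + ? = 6, so (2,2) = 2.
Main diagonal must total 6; the given cells sum to 13, so (3,3) = -7.
Row 2 must total 6; the given cells sum to -2, so (2,3) = 8.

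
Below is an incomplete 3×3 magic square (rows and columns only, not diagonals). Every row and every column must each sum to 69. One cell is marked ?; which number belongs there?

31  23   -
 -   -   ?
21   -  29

Using row 1: 31 + 23 + ? → (1,3) = 69 − 54 = 15.
Row 3: 21 + 29 + ? = 69, so (3,2) = 19.
Column 1 must total 69; the given cells sum to 52, so (2,1) = 17.
Column 2: 23 + 19 + ? = 69, so (2,2) = 27.
Using column 3: 15 + 29 + ? → (2,3) = 69 − 44 = 25.

25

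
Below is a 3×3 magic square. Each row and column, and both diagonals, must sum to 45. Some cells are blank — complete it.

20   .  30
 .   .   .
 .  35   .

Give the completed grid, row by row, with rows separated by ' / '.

The remaining cell in row 1 is (1,2) = 45 − 50 = -5.
Using column 2: -5 + 35 + ? → (2,2) = 45 − 30 = 15.
Main diagonal needs 45; the known cells sum to 35, so (3,3) = 10.
The remaining cell in anti-diagonal is (3,1) = 45 − 45 = 0.
The remaining cell in column 1 is (2,1) = 45 − 20 = 25.
Column 3 needs 45; the known cells sum to 40, so (2,3) = 5.

20 -5 30 / 25 15 5 / 0 35 10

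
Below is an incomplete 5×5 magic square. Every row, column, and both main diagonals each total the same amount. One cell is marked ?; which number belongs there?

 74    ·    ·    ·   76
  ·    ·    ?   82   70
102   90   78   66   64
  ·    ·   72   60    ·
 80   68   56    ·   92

94

Row 3 is complete and sums to 400; that is the magic constant.
Row 5 needs 400; the known cells sum to 296, so (5,4) = 104.
The remaining cell in column 4 is (1,4) = 400 − 312 = 88.
Column 5 must total 400; the given cells sum to 302, so (4,5) = 98.
Main diagonal: 74 + 78 + 60 + 92 + ? = 400, so (2,2) = 96.
Anti-diagonal must total 400; the given cells sum to 316, so (4,2) = 84.
Using row 4: 84 + 72 + 60 + 98 + ? → (4,1) = 400 − 314 = 86.
From column 1, 400 − (74 + 102 + 86 + 80) gives (2,1) = 58.
Column 2: 96 + 90 + 84 + 68 + ? = 400, so (1,2) = 62.
From row 1, 400 − (74 + 62 + 88 + 76) gives (1,3) = 100.
Row 2 needs 400; the known cells sum to 306, so (2,3) = 94.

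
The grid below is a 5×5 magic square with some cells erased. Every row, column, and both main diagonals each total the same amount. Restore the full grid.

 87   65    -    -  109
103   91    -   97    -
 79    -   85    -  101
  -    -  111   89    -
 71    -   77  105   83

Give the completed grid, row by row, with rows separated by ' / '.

87 65 93 81 109 / 103 91 69 97 75 / 79 107 85 63 101 / 95 73 111 89 67 / 71 99 77 105 83

Main diagonal is already complete: 87 + 91 + 85 + 89 + 83 = 435, so that is the magic constant.
From row 5, 435 − (71 + 77 + 105 + 83) gives (5,2) = 99.
The remaining cell in column 1 is (4,1) = 435 − 340 = 95.
Anti-diagonal must total 435; the given cells sum to 362, so (4,2) = 73.
Row 4 needs 435; the known cells sum to 368, so (4,5) = 67.
The remaining cell in column 2 is (3,2) = 435 − 328 = 107.
Using column 5: 109 + 101 + 67 + 83 + ? → (2,5) = 435 − 360 = 75.
Row 2 must total 435; the given cells sum to 366, so (2,3) = 69.
Row 3 must total 435; the given cells sum to 372, so (3,4) = 63.
Column 3 needs 435; the known cells sum to 342, so (1,3) = 93.
The remaining cell in column 4 is (1,4) = 435 − 354 = 81.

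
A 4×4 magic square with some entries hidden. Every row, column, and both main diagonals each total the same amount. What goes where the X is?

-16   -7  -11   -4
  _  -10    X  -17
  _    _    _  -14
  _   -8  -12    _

Row 1 is complete and sums to -38; that is the magic constant.
Using column 2: -7 + (-10) + (-8) + ? → (3,2) = -38 − (-25) = -13.
From column 4, -38 − (-4 + (-17) + (-14)) gives (4,4) = -3.
From main diagonal, -38 − (-16 + (-10) + (-3)) gives (3,3) = -9.
From row 3, -38 − (-13 + (-9) + (-14)) gives (3,1) = -2.
Using row 4: -8 + (-12) + (-3) + ? → (4,1) = -38 − (-23) = -15.
Column 1 needs -38; the known cells sum to -33, so (2,1) = -5.
Column 3 needs -38; the known cells sum to -32, so (2,3) = -6.

-6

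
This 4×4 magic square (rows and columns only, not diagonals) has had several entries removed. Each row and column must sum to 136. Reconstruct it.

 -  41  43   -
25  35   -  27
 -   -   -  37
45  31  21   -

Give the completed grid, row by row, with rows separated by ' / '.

From row 2, 136 − (25 + 35 + 27) gives (2,3) = 49.
Row 4 needs 136; the known cells sum to 97, so (4,4) = 39.
Column 2 must total 136; the given cells sum to 107, so (3,2) = 29.
From column 3, 136 − (43 + 49 + 21) gives (3,3) = 23.
The remaining cell in column 4 is (1,4) = 136 − 103 = 33.
Row 1: 41 + 43 + 33 + ? = 136, so (1,1) = 19.
Row 3 must total 136; the given cells sum to 89, so (3,1) = 47.

19 41 43 33 / 25 35 49 27 / 47 29 23 37 / 45 31 21 39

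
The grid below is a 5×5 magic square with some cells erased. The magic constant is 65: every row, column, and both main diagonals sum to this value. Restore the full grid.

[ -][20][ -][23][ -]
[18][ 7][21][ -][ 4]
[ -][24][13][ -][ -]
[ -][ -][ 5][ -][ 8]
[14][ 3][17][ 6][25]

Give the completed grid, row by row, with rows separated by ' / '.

The remaining cell in row 2 is (2,4) = 65 − 50 = 15.
Column 2 must total 65; the given cells sum to 54, so (4,2) = 11.
Column 3: 21 + 13 + 5 + 17 + ? = 65, so (1,3) = 9.
From anti-diagonal, 65 − (15 + 13 + 11 + 14) gives (1,5) = 12.
Using row 1: 20 + 9 + 23 + 12 + ? → (1,1) = 65 − 64 = 1.
Column 5 must total 65; the given cells sum to 49, so (3,5) = 16.
The remaining cell in main diagonal is (4,4) = 65 − 46 = 19.
Row 4 needs 65; the known cells sum to 43, so (4,1) = 22.
From column 1, 65 − (1 + 18 + 22 + 14) gives (3,1) = 10.
Column 4 needs 65; the known cells sum to 63, so (3,4) = 2.

1 20 9 23 12 / 18 7 21 15 4 / 10 24 13 2 16 / 22 11 5 19 8 / 14 3 17 6 25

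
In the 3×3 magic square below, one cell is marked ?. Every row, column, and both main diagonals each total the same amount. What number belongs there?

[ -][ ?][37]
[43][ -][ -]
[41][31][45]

47

Row 3 is complete and sums to 117; that is the magic constant.
Using column 1: 43 + 41 + ? → (1,1) = 117 − 84 = 33.
Column 3: 37 + 45 + ? = 117, so (2,3) = 35.
Main diagonal must total 117; the given cells sum to 78, so (2,2) = 39.
Row 1 must total 117; the given cells sum to 70, so (1,2) = 47.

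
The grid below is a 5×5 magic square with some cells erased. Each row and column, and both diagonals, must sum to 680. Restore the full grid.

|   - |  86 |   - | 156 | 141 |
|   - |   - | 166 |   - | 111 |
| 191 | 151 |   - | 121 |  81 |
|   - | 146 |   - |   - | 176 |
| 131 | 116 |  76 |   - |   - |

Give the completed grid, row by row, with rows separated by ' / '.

Row 3: 191 + 151 + 121 + 81 + ? = 680, so (3,3) = 136.
From column 2, 680 − (86 + 151 + 146 + 116) gives (2,2) = 181.
Column 5 must total 680; the given cells sum to 509, so (5,5) = 171.
Using anti-diagonal: 141 + 136 + 146 + 131 + ? → (2,4) = 680 − 554 = 126.
Row 2 needs 680; the known cells sum to 584, so (2,1) = 96.
Using row 5: 131 + 116 + 76 + 171 + ? → (5,4) = 680 − 494 = 186.
Column 4 needs 680; the known cells sum to 589, so (4,4) = 91.
Main diagonal needs 680; the known cells sum to 579, so (1,1) = 101.
Row 1 needs 680; the known cells sum to 484, so (1,3) = 196.
Column 1: 101 + 96 + 191 + 131 + ? = 680, so (4,1) = 161.
The remaining cell in column 3 is (4,3) = 680 − 574 = 106.

101 86 196 156 141 / 96 181 166 126 111 / 191 151 136 121 81 / 161 146 106 91 176 / 131 116 76 186 171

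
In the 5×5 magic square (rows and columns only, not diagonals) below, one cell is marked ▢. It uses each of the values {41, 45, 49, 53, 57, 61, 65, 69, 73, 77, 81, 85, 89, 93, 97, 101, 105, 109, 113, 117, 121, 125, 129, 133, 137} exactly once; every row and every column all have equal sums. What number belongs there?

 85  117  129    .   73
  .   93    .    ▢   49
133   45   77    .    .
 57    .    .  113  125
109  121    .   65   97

The 25 entries sum to 2225, so each line sums to 2225/5 = 445.
Row 1 needs 445; the known cells sum to 404, so (1,4) = 41.
From row 5, 445 − (109 + 121 + 65 + 97) gives (5,3) = 53.
From column 1, 445 − (85 + 133 + 57 + 109) gives (2,1) = 61.
Column 2 needs 445; the known cells sum to 376, so (4,2) = 69.
Column 5 must total 445; the given cells sum to 344, so (3,5) = 101.
Row 3 must total 445; the given cells sum to 356, so (3,4) = 89.
Using row 4: 57 + 69 + 113 + 125 + ? → (4,3) = 445 − 364 = 81.
From column 3, 445 − (129 + 77 + 81 + 53) gives (2,3) = 105.
Using column 4: 41 + 89 + 113 + 65 + ? → (2,4) = 445 − 308 = 137.

137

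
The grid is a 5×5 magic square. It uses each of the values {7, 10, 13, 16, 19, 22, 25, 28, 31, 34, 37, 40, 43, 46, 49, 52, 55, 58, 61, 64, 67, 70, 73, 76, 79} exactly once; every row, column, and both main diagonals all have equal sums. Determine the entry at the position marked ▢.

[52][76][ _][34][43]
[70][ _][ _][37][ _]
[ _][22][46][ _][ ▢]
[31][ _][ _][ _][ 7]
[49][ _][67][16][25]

The 25 entries sum to 1075, so each line sums to 1075/5 = 215.
Row 1 needs 215; the known cells sum to 205, so (1,3) = 10.
Row 5 needs 215; the known cells sum to 157, so (5,2) = 58.
Using column 1: 52 + 70 + 31 + 49 + ? → (3,1) = 215 − 202 = 13.
From anti-diagonal, 215 − (43 + 37 + 46 + 49) gives (4,2) = 40.
Column 2: 76 + 22 + 40 + 58 + ? = 215, so (2,2) = 19.
Using main diagonal: 52 + 19 + 46 + 25 + ? → (4,4) = 215 − 142 = 73.
From row 4, 215 − (31 + 40 + 73 + 7) gives (4,3) = 64.
The remaining cell in column 3 is (2,3) = 215 − 187 = 28.
The remaining cell in column 4 is (3,4) = 215 − 160 = 55.
Row 2 needs 215; the known cells sum to 154, so (2,5) = 61.
Row 3: 13 + 22 + 46 + 55 + ? = 215, so (3,5) = 79.

79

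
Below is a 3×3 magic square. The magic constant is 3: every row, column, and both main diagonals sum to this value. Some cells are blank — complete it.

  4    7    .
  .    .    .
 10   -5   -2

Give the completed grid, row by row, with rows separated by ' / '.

4 7 -8 / -11 1 13 / 10 -5 -2

The remaining cell in row 1 is (1,3) = 3 − 11 = -8.
From column 1, 3 − (4 + 10) gives (2,1) = -11.
Column 2 needs 3; the known cells sum to 2, so (2,2) = 1.
Column 3 needs 3; the known cells sum to -10, so (2,3) = 13.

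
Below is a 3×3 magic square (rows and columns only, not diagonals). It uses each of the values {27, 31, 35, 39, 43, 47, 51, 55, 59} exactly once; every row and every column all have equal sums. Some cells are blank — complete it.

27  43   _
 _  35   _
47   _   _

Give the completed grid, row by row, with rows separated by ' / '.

27 43 59 / 55 35 39 / 47 51 31

The 9 entries sum to 387, so each line sums to 387/3 = 129.
The remaining cell in row 1 is (1,3) = 129 − 70 = 59.
Column 1: 27 + 47 + ? = 129, so (2,1) = 55.
From column 2, 129 − (43 + 35) gives (3,2) = 51.
The remaining cell in row 2 is (2,3) = 129 − 90 = 39.
Using row 3: 47 + 51 + ? → (3,3) = 129 − 98 = 31.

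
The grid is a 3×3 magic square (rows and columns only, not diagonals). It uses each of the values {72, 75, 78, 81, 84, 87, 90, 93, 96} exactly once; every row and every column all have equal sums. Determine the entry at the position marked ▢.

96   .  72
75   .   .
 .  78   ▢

93

The 9 entries sum to 756, so each line sums to 756/3 = 252.
Row 1 must total 252; the given cells sum to 168, so (1,2) = 84.
Column 1: 96 + 75 + ? = 252, so (3,1) = 81.
Using column 2: 84 + 78 + ? → (2,2) = 252 − 162 = 90.
Row 2 needs 252; the known cells sum to 165, so (2,3) = 87.
Row 3: 81 + 78 + ? = 252, so (3,3) = 93.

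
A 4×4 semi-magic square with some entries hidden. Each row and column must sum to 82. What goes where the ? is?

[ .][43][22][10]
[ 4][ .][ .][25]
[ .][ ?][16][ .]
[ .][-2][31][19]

From row 1, 82 − (43 + 22 + 10) gives (1,1) = 7.
From row 4, 82 − (-2 + 31 + 19) gives (4,1) = 34.
The remaining cell in column 1 is (3,1) = 82 − 45 = 37.
Column 3 must total 82; the given cells sum to 69, so (2,3) = 13.
Column 4 must total 82; the given cells sum to 54, so (3,4) = 28.
The remaining cell in row 2 is (2,2) = 82 − 42 = 40.
Using row 3: 37 + 16 + 28 + ? → (3,2) = 82 − 81 = 1.

1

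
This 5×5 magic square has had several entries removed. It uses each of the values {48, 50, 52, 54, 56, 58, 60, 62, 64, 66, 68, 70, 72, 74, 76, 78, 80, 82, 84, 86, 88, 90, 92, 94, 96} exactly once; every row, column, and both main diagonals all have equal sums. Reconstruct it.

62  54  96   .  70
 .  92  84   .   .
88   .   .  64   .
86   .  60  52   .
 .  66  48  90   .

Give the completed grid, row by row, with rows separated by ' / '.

The 25 entries sum to 1800, so each line sums to 1800/5 = 360.
The remaining cell in row 1 is (1,4) = 360 − 282 = 78.
From column 3, 360 − (96 + 84 + 60 + 48) gives (3,3) = 72.
Column 4 needs 360; the known cells sum to 284, so (2,4) = 76.
Using main diagonal: 62 + 92 + 72 + 52 + ? → (5,5) = 360 − 278 = 82.
Row 5 needs 360; the known cells sum to 286, so (5,1) = 74.
Column 1 needs 360; the known cells sum to 310, so (2,1) = 50.
Anti-diagonal: 70 + 76 + 72 + 74 + ? = 360, so (4,2) = 68.
From row 2, 360 − (50 + 92 + 84 + 76) gives (2,5) = 58.
Row 4: 86 + 68 + 60 + 52 + ? = 360, so (4,5) = 94.
Column 2 must total 360; the given cells sum to 280, so (3,2) = 80.
The remaining cell in column 5 is (3,5) = 360 − 304 = 56.

62 54 96 78 70 / 50 92 84 76 58 / 88 80 72 64 56 / 86 68 60 52 94 / 74 66 48 90 82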